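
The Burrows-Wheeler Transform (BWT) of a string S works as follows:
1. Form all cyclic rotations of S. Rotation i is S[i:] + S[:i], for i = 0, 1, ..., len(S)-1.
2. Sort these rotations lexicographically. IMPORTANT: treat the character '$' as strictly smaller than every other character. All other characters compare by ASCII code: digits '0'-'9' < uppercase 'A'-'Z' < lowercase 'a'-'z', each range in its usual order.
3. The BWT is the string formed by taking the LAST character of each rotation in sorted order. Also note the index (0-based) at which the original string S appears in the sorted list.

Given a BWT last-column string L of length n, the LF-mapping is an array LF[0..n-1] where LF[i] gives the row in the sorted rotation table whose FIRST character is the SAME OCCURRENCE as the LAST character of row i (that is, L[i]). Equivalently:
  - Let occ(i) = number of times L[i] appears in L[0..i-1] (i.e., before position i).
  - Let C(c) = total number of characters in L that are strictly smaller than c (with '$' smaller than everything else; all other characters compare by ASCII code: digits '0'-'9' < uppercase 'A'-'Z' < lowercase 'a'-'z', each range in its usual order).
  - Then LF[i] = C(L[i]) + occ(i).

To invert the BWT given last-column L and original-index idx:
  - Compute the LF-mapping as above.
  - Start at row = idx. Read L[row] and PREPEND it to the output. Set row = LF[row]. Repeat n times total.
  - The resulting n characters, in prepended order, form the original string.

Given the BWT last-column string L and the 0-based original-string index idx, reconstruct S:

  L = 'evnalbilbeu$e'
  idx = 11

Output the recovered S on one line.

LF mapping: 4 12 10 1 8 2 7 9 3 5 11 0 6
Walk LF starting at row 11, prepending L[row]:
  step 1: row=11, L[11]='$', prepend. Next row=LF[11]=0
  step 2: row=0, L[0]='e', prepend. Next row=LF[0]=4
  step 3: row=4, L[4]='l', prepend. Next row=LF[4]=8
  step 4: row=8, L[8]='b', prepend. Next row=LF[8]=3
  step 5: row=3, L[3]='a', prepend. Next row=LF[3]=1
  step 6: row=1, L[1]='v', prepend. Next row=LF[1]=12
  step 7: row=12, L[12]='e', prepend. Next row=LF[12]=6
  step 8: row=6, L[6]='i', prepend. Next row=LF[6]=7
  step 9: row=7, L[7]='l', prepend. Next row=LF[7]=9
  step 10: row=9, L[9]='e', prepend. Next row=LF[9]=5
  step 11: row=5, L[5]='b', prepend. Next row=LF[5]=2
  step 12: row=2, L[2]='n', prepend. Next row=LF[2]=10
  step 13: row=10, L[10]='u', prepend. Next row=LF[10]=11
Reversed output: unbelievable$

Answer: unbelievable$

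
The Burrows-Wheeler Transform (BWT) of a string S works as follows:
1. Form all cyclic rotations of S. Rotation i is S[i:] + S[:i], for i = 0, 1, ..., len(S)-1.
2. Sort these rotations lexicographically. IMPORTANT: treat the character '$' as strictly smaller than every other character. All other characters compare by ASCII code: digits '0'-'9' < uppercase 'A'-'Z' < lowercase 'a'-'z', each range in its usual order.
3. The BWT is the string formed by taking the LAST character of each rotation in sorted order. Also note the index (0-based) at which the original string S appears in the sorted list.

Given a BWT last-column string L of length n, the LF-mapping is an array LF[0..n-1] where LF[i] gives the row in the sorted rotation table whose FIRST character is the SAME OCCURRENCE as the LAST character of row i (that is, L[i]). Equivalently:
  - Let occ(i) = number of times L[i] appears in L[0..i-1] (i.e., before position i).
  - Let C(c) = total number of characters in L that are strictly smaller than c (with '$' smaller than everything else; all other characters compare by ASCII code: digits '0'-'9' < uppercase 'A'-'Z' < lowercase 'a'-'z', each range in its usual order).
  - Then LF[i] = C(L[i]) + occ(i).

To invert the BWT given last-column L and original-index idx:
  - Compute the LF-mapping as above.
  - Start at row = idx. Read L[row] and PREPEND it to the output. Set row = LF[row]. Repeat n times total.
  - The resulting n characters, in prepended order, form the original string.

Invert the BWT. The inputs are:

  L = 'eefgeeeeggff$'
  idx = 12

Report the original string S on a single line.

LF mapping: 1 2 7 10 3 4 5 6 11 12 8 9 0
Walk LF starting at row 12, prepending L[row]:
  step 1: row=12, L[12]='$', prepend. Next row=LF[12]=0
  step 2: row=0, L[0]='e', prepend. Next row=LF[0]=1
  step 3: row=1, L[1]='e', prepend. Next row=LF[1]=2
  step 4: row=2, L[2]='f', prepend. Next row=LF[2]=7
  step 5: row=7, L[7]='e', prepend. Next row=LF[7]=6
  step 6: row=6, L[6]='e', prepend. Next row=LF[6]=5
  step 7: row=5, L[5]='e', prepend. Next row=LF[5]=4
  step 8: row=4, L[4]='e', prepend. Next row=LF[4]=3
  step 9: row=3, L[3]='g', prepend. Next row=LF[3]=10
  step 10: row=10, L[10]='f', prepend. Next row=LF[10]=8
  step 11: row=8, L[8]='g', prepend. Next row=LF[8]=11
  step 12: row=11, L[11]='f', prepend. Next row=LF[11]=9
  step 13: row=9, L[9]='g', prepend. Next row=LF[9]=12
Reversed output: gfgfgeeeefee$

Answer: gfgfgeeeefee$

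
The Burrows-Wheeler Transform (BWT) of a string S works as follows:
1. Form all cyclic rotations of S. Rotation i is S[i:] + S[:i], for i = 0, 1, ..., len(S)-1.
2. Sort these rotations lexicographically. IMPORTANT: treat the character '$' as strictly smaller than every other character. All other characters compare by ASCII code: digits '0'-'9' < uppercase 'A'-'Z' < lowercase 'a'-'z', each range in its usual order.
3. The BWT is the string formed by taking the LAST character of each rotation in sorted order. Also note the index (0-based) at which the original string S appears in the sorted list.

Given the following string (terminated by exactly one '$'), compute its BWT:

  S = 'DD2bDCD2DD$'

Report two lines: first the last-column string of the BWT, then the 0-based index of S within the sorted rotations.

Answer: DDDDDCDb2$2
9

Derivation:
All 11 rotations (rotation i = S[i:]+S[:i]):
  rot[0] = DD2bDCD2DD$
  rot[1] = D2bDCD2DD$D
  rot[2] = 2bDCD2DD$DD
  rot[3] = bDCD2DD$DD2
  rot[4] = DCD2DD$DD2b
  rot[5] = CD2DD$DD2bD
  rot[6] = D2DD$DD2bDC
  rot[7] = 2DD$DD2bDCD
  rot[8] = DD$DD2bDCD2
  rot[9] = D$DD2bDCD2D
  rot[10] = $DD2bDCD2DD
Sorted (with $ < everything):
  sorted[0] = $DD2bDCD2DD  (last char: 'D')
  sorted[1] = 2DD$DD2bDCD  (last char: 'D')
  sorted[2] = 2bDCD2DD$DD  (last char: 'D')
  sorted[3] = CD2DD$DD2bD  (last char: 'D')
  sorted[4] = D$DD2bDCD2D  (last char: 'D')
  sorted[5] = D2DD$DD2bDC  (last char: 'C')
  sorted[6] = D2bDCD2DD$D  (last char: 'D')
  sorted[7] = DCD2DD$DD2b  (last char: 'b')
  sorted[8] = DD$DD2bDCD2  (last char: '2')
  sorted[9] = DD2bDCD2DD$  (last char: '$')
  sorted[10] = bDCD2DD$DD2  (last char: '2')
Last column: DDDDDCDb2$2
Original string S is at sorted index 9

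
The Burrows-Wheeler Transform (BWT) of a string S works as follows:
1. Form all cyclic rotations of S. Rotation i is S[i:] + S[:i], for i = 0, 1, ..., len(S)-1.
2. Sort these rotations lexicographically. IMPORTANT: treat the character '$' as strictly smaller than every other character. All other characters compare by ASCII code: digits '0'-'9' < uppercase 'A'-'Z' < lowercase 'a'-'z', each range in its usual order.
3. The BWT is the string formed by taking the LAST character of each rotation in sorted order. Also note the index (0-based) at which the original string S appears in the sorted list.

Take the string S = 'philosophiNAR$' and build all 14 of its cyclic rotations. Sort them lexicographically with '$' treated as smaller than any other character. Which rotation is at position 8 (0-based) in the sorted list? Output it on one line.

All 14 rotations (rotation i = S[i:]+S[:i]):
  rot[0] = philosophiNAR$
  rot[1] = hilosophiNAR$p
  rot[2] = ilosophiNAR$ph
  rot[3] = losophiNAR$phi
  rot[4] = osophiNAR$phil
  rot[5] = sophiNAR$philo
  rot[6] = ophiNAR$philos
  rot[7] = phiNAR$philoso
  rot[8] = hiNAR$philosop
  rot[9] = iNAR$philosoph
  rot[10] = NAR$philosophi
  rot[11] = AR$philosophiN
  rot[12] = R$philosophiNA
  rot[13] = $philosophiNAR
Sorted (with $ < everything):
  sorted[0] = $philosophiNAR
  sorted[1] = AR$philosophiN
  sorted[2] = NAR$philosophi
  sorted[3] = R$philosophiNA
  sorted[4] = hiNAR$philosop
  sorted[5] = hilosophiNAR$p
  sorted[6] = iNAR$philosoph
  sorted[7] = ilosophiNAR$ph
  sorted[8] = losophiNAR$phi
  sorted[9] = ophiNAR$philos
  sorted[10] = osophiNAR$phil
  sorted[11] = phiNAR$philoso
  sorted[12] = philosophiNAR$
  sorted[13] = sophiNAR$philo
sorted[8] = losophiNAR$phi

Answer: losophiNAR$phi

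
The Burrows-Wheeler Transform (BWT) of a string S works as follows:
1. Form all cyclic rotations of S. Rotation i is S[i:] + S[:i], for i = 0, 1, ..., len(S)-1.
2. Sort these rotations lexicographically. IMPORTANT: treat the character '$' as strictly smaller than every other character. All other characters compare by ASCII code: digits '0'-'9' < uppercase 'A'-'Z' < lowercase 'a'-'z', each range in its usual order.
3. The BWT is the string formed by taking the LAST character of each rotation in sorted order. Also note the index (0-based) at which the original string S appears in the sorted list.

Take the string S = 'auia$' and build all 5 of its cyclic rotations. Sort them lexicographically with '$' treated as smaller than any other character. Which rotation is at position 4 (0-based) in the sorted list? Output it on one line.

Answer: uia$a

Derivation:
All 5 rotations (rotation i = S[i:]+S[:i]):
  rot[0] = auia$
  rot[1] = uia$a
  rot[2] = ia$au
  rot[3] = a$aui
  rot[4] = $auia
Sorted (with $ < everything):
  sorted[0] = $auia
  sorted[1] = a$aui
  sorted[2] = auia$
  sorted[3] = ia$au
  sorted[4] = uia$a
sorted[4] = uia$a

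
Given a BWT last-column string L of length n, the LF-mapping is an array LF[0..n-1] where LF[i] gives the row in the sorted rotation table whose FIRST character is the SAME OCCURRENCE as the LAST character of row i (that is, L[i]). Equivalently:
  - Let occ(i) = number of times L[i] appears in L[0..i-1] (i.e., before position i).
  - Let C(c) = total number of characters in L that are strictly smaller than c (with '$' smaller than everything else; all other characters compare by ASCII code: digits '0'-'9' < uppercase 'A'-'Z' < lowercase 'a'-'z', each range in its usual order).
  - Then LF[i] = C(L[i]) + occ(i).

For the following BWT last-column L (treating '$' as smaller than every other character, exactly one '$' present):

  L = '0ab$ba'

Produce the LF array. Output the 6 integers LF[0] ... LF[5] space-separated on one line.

Answer: 1 2 4 0 5 3

Derivation:
Char counts: '$':1, '0':1, 'a':2, 'b':2
C (first-col start): C('$')=0, C('0')=1, C('a')=2, C('b')=4
L[0]='0': occ=0, LF[0]=C('0')+0=1+0=1
L[1]='a': occ=0, LF[1]=C('a')+0=2+0=2
L[2]='b': occ=0, LF[2]=C('b')+0=4+0=4
L[3]='$': occ=0, LF[3]=C('$')+0=0+0=0
L[4]='b': occ=1, LF[4]=C('b')+1=4+1=5
L[5]='a': occ=1, LF[5]=C('a')+1=2+1=3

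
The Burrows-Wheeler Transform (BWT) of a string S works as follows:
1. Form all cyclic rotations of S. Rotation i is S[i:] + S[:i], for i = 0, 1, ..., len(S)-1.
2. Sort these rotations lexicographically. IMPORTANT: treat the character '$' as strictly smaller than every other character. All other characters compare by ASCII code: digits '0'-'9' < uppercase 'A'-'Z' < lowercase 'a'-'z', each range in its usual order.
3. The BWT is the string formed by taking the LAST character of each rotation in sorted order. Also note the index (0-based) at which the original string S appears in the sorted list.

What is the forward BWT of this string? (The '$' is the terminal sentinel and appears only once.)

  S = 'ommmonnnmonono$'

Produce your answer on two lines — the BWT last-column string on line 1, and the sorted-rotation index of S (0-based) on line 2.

All 15 rotations (rotation i = S[i:]+S[:i]):
  rot[0] = ommmonnnmonono$
  rot[1] = mmmonnnmonono$o
  rot[2] = mmonnnmonono$om
  rot[3] = monnnmonono$omm
  rot[4] = onnnmonono$ommm
  rot[5] = nnnmonono$ommmo
  rot[6] = nnmonono$ommmon
  rot[7] = nmonono$ommmonn
  rot[8] = monono$ommmonnn
  rot[9] = onono$ommmonnnm
  rot[10] = nono$ommmonnnmo
  rot[11] = ono$ommmonnnmon
  rot[12] = no$ommmonnnmono
  rot[13] = o$ommmonnnmonon
  rot[14] = $ommmonnnmonono
Sorted (with $ < everything):
  sorted[0] = $ommmonnnmonono  (last char: 'o')
  sorted[1] = mmmonnnmonono$o  (last char: 'o')
  sorted[2] = mmonnnmonono$om  (last char: 'm')
  sorted[3] = monnnmonono$omm  (last char: 'm')
  sorted[4] = monono$ommmonnn  (last char: 'n')
  sorted[5] = nmonono$ommmonn  (last char: 'n')
  sorted[6] = nnmonono$ommmon  (last char: 'n')
  sorted[7] = nnnmonono$ommmo  (last char: 'o')
  sorted[8] = no$ommmonnnmono  (last char: 'o')
  sorted[9] = nono$ommmonnnmo  (last char: 'o')
  sorted[10] = o$ommmonnnmonon  (last char: 'n')
  sorted[11] = ommmonnnmonono$  (last char: '$')
  sorted[12] = onnnmonono$ommm  (last char: 'm')
  sorted[13] = ono$ommmonnnmon  (last char: 'n')
  sorted[14] = onono$ommmonnnm  (last char: 'm')
Last column: oommnnnooon$mnm
Original string S is at sorted index 11

Answer: oommnnnooon$mnm
11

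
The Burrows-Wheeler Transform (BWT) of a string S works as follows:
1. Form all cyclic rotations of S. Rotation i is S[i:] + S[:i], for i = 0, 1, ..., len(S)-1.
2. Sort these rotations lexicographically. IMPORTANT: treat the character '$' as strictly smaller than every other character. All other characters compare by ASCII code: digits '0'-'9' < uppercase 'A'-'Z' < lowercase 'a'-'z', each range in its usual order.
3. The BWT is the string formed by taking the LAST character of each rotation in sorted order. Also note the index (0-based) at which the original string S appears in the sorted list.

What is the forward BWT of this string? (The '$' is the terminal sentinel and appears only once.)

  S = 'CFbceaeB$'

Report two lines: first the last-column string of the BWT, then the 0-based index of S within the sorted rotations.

All 9 rotations (rotation i = S[i:]+S[:i]):
  rot[0] = CFbceaeB$
  rot[1] = FbceaeB$C
  rot[2] = bceaeB$CF
  rot[3] = ceaeB$CFb
  rot[4] = eaeB$CFbc
  rot[5] = aeB$CFbce
  rot[6] = eB$CFbcea
  rot[7] = B$CFbceae
  rot[8] = $CFbceaeB
Sorted (with $ < everything):
  sorted[0] = $CFbceaeB  (last char: 'B')
  sorted[1] = B$CFbceae  (last char: 'e')
  sorted[2] = CFbceaeB$  (last char: '$')
  sorted[3] = FbceaeB$C  (last char: 'C')
  sorted[4] = aeB$CFbce  (last char: 'e')
  sorted[5] = bceaeB$CF  (last char: 'F')
  sorted[6] = ceaeB$CFb  (last char: 'b')
  sorted[7] = eB$CFbcea  (last char: 'a')
  sorted[8] = eaeB$CFbc  (last char: 'c')
Last column: Be$CeFbac
Original string S is at sorted index 2

Answer: Be$CeFbac
2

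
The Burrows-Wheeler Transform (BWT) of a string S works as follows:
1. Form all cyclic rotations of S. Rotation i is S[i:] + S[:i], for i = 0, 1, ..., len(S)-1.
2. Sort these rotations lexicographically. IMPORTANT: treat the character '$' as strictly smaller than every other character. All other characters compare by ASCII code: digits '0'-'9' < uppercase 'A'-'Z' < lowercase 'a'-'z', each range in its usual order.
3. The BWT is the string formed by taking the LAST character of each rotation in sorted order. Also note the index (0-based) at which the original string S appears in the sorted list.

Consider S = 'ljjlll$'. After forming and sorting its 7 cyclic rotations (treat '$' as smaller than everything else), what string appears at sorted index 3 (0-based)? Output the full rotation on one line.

All 7 rotations (rotation i = S[i:]+S[:i]):
  rot[0] = ljjlll$
  rot[1] = jjlll$l
  rot[2] = jlll$lj
  rot[3] = lll$ljj
  rot[4] = ll$ljjl
  rot[5] = l$ljjll
  rot[6] = $ljjlll
Sorted (with $ < everything):
  sorted[0] = $ljjlll
  sorted[1] = jjlll$l
  sorted[2] = jlll$lj
  sorted[3] = l$ljjll
  sorted[4] = ljjlll$
  sorted[5] = ll$ljjl
  sorted[6] = lll$ljj
sorted[3] = l$ljjll

Answer: l$ljjll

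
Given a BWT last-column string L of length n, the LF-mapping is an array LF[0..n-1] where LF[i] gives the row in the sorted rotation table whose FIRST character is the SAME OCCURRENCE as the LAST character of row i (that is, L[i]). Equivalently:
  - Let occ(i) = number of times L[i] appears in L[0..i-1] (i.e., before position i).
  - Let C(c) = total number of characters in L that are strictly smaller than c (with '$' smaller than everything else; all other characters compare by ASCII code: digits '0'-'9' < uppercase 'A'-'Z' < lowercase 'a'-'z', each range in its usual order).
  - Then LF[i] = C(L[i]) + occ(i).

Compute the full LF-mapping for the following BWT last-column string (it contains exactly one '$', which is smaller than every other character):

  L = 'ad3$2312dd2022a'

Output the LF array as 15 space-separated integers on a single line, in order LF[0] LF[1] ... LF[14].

Char counts: '$':1, '0':1, '1':1, '2':5, '3':2, 'a':2, 'd':3
C (first-col start): C('$')=0, C('0')=1, C('1')=2, C('2')=3, C('3')=8, C('a')=10, C('d')=12
L[0]='a': occ=0, LF[0]=C('a')+0=10+0=10
L[1]='d': occ=0, LF[1]=C('d')+0=12+0=12
L[2]='3': occ=0, LF[2]=C('3')+0=8+0=8
L[3]='$': occ=0, LF[3]=C('$')+0=0+0=0
L[4]='2': occ=0, LF[4]=C('2')+0=3+0=3
L[5]='3': occ=1, LF[5]=C('3')+1=8+1=9
L[6]='1': occ=0, LF[6]=C('1')+0=2+0=2
L[7]='2': occ=1, LF[7]=C('2')+1=3+1=4
L[8]='d': occ=1, LF[8]=C('d')+1=12+1=13
L[9]='d': occ=2, LF[9]=C('d')+2=12+2=14
L[10]='2': occ=2, LF[10]=C('2')+2=3+2=5
L[11]='0': occ=0, LF[11]=C('0')+0=1+0=1
L[12]='2': occ=3, LF[12]=C('2')+3=3+3=6
L[13]='2': occ=4, LF[13]=C('2')+4=3+4=7
L[14]='a': occ=1, LF[14]=C('a')+1=10+1=11

Answer: 10 12 8 0 3 9 2 4 13 14 5 1 6 7 11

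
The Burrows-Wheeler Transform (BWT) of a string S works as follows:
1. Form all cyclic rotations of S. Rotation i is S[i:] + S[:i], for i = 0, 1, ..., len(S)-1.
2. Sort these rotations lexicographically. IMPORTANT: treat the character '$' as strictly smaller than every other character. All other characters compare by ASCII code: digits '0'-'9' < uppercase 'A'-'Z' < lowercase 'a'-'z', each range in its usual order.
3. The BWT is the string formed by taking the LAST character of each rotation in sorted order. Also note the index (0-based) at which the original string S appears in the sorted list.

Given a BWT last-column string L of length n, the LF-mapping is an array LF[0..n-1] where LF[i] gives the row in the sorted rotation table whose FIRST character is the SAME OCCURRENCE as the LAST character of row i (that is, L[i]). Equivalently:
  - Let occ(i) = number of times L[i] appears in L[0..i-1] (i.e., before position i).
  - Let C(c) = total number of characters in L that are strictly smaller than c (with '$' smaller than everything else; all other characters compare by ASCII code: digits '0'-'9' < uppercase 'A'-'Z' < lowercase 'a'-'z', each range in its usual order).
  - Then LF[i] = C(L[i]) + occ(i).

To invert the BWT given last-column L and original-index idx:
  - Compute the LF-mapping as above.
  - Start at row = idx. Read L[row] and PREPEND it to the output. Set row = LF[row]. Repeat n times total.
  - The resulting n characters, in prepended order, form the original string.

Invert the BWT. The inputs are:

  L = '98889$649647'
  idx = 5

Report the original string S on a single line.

Answer: 79868484969$

Derivation:
LF mapping: 9 6 7 8 10 0 3 1 11 4 2 5
Walk LF starting at row 5, prepending L[row]:
  step 1: row=5, L[5]='$', prepend. Next row=LF[5]=0
  step 2: row=0, L[0]='9', prepend. Next row=LF[0]=9
  step 3: row=9, L[9]='6', prepend. Next row=LF[9]=4
  step 4: row=4, L[4]='9', prepend. Next row=LF[4]=10
  step 5: row=10, L[10]='4', prepend. Next row=LF[10]=2
  step 6: row=2, L[2]='8', prepend. Next row=LF[2]=7
  step 7: row=7, L[7]='4', prepend. Next row=LF[7]=1
  step 8: row=1, L[1]='8', prepend. Next row=LF[1]=6
  step 9: row=6, L[6]='6', prepend. Next row=LF[6]=3
  step 10: row=3, L[3]='8', prepend. Next row=LF[3]=8
  step 11: row=8, L[8]='9', prepend. Next row=LF[8]=11
  step 12: row=11, L[11]='7', prepend. Next row=LF[11]=5
Reversed output: 79868484969$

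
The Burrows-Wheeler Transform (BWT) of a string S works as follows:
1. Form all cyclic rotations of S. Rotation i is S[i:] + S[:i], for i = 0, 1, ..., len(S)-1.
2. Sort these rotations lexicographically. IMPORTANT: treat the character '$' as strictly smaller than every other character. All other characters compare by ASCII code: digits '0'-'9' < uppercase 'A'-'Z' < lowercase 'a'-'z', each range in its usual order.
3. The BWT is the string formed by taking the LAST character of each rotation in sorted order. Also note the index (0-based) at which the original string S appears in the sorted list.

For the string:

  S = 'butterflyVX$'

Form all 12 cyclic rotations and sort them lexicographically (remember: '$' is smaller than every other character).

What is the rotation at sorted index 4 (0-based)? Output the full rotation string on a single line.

All 12 rotations (rotation i = S[i:]+S[:i]):
  rot[0] = butterflyVX$
  rot[1] = utterflyVX$b
  rot[2] = tterflyVX$bu
  rot[3] = terflyVX$but
  rot[4] = erflyVX$butt
  rot[5] = rflyVX$butte
  rot[6] = flyVX$butter
  rot[7] = lyVX$butterf
  rot[8] = yVX$butterfl
  rot[9] = VX$butterfly
  rot[10] = X$butterflyV
  rot[11] = $butterflyVX
Sorted (with $ < everything):
  sorted[0] = $butterflyVX
  sorted[1] = VX$butterfly
  sorted[2] = X$butterflyV
  sorted[3] = butterflyVX$
  sorted[4] = erflyVX$butt
  sorted[5] = flyVX$butter
  sorted[6] = lyVX$butterf
  sorted[7] = rflyVX$butte
  sorted[8] = terflyVX$but
  sorted[9] = tterflyVX$bu
  sorted[10] = utterflyVX$b
  sorted[11] = yVX$butterfl
sorted[4] = erflyVX$butt

Answer: erflyVX$butt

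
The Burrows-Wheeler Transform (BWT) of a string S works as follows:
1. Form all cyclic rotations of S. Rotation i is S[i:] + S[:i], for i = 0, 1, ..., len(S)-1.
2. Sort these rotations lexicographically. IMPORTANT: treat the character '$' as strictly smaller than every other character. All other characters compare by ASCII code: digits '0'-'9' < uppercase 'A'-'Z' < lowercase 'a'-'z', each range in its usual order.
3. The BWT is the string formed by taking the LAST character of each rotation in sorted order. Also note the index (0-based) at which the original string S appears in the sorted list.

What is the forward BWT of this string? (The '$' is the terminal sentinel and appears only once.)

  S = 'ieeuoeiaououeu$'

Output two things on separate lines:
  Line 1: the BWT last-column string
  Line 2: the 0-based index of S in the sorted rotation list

Answer: uiiouee$uuaeoeo
7

Derivation:
All 15 rotations (rotation i = S[i:]+S[:i]):
  rot[0] = ieeuoeiaououeu$
  rot[1] = eeuoeiaououeu$i
  rot[2] = euoeiaououeu$ie
  rot[3] = uoeiaououeu$iee
  rot[4] = oeiaououeu$ieeu
  rot[5] = eiaououeu$ieeuo
  rot[6] = iaououeu$ieeuoe
  rot[7] = aououeu$ieeuoei
  rot[8] = ououeu$ieeuoeia
  rot[9] = uoueu$ieeuoeiao
  rot[10] = oueu$ieeuoeiaou
  rot[11] = ueu$ieeuoeiaouo
  rot[12] = eu$ieeuoeiaouou
  rot[13] = u$ieeuoeiaououe
  rot[14] = $ieeuoeiaououeu
Sorted (with $ < everything):
  sorted[0] = $ieeuoeiaououeu  (last char: 'u')
  sorted[1] = aououeu$ieeuoei  (last char: 'i')
  sorted[2] = eeuoeiaououeu$i  (last char: 'i')
  sorted[3] = eiaououeu$ieeuo  (last char: 'o')
  sorted[4] = eu$ieeuoeiaouou  (last char: 'u')
  sorted[5] = euoeiaououeu$ie  (last char: 'e')
  sorted[6] = iaououeu$ieeuoe  (last char: 'e')
  sorted[7] = ieeuoeiaououeu$  (last char: '$')
  sorted[8] = oeiaououeu$ieeu  (last char: 'u')
  sorted[9] = oueu$ieeuoeiaou  (last char: 'u')
  sorted[10] = ououeu$ieeuoeia  (last char: 'a')
  sorted[11] = u$ieeuoeiaououe  (last char: 'e')
  sorted[12] = ueu$ieeuoeiaouo  (last char: 'o')
  sorted[13] = uoeiaououeu$iee  (last char: 'e')
  sorted[14] = uoueu$ieeuoeiao  (last char: 'o')
Last column: uiiouee$uuaeoeo
Original string S is at sorted index 7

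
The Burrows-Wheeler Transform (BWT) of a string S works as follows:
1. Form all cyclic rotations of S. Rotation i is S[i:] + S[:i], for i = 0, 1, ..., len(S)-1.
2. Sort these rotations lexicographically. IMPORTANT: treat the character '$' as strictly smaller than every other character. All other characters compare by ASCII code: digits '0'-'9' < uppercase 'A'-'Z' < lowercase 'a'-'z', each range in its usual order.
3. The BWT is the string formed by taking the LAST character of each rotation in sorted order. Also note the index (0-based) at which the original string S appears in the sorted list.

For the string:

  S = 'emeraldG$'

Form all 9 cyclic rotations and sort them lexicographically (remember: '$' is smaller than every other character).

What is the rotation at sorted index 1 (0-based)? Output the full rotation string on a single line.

Answer: G$emerald

Derivation:
All 9 rotations (rotation i = S[i:]+S[:i]):
  rot[0] = emeraldG$
  rot[1] = meraldG$e
  rot[2] = eraldG$em
  rot[3] = raldG$eme
  rot[4] = aldG$emer
  rot[5] = ldG$emera
  rot[6] = dG$emeral
  rot[7] = G$emerald
  rot[8] = $emeraldG
Sorted (with $ < everything):
  sorted[0] = $emeraldG
  sorted[1] = G$emerald
  sorted[2] = aldG$emer
  sorted[3] = dG$emeral
  sorted[4] = emeraldG$
  sorted[5] = eraldG$em
  sorted[6] = ldG$emera
  sorted[7] = meraldG$e
  sorted[8] = raldG$eme
sorted[1] = G$emerald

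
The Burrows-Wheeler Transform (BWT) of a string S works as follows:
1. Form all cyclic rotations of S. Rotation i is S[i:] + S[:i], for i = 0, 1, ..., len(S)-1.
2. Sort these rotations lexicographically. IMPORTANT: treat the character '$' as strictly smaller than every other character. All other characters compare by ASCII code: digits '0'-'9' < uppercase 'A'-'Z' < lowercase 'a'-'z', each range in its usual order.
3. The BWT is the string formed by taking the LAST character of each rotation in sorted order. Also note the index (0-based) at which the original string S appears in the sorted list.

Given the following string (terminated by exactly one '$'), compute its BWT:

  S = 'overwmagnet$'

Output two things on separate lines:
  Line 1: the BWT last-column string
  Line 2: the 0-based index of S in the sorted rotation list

All 12 rotations (rotation i = S[i:]+S[:i]):
  rot[0] = overwmagnet$
  rot[1] = verwmagnet$o
  rot[2] = erwmagnet$ov
  rot[3] = rwmagnet$ove
  rot[4] = wmagnet$over
  rot[5] = magnet$overw
  rot[6] = agnet$overwm
  rot[7] = gnet$overwma
  rot[8] = net$overwmag
  rot[9] = et$overwmagn
  rot[10] = t$overwmagne
  rot[11] = $overwmagnet
Sorted (with $ < everything):
  sorted[0] = $overwmagnet  (last char: 't')
  sorted[1] = agnet$overwm  (last char: 'm')
  sorted[2] = erwmagnet$ov  (last char: 'v')
  sorted[3] = et$overwmagn  (last char: 'n')
  sorted[4] = gnet$overwma  (last char: 'a')
  sorted[5] = magnet$overw  (last char: 'w')
  sorted[6] = net$overwmag  (last char: 'g')
  sorted[7] = overwmagnet$  (last char: '$')
  sorted[8] = rwmagnet$ove  (last char: 'e')
  sorted[9] = t$overwmagne  (last char: 'e')
  sorted[10] = verwmagnet$o  (last char: 'o')
  sorted[11] = wmagnet$over  (last char: 'r')
Last column: tmvnawg$eeor
Original string S is at sorted index 7

Answer: tmvnawg$eeor
7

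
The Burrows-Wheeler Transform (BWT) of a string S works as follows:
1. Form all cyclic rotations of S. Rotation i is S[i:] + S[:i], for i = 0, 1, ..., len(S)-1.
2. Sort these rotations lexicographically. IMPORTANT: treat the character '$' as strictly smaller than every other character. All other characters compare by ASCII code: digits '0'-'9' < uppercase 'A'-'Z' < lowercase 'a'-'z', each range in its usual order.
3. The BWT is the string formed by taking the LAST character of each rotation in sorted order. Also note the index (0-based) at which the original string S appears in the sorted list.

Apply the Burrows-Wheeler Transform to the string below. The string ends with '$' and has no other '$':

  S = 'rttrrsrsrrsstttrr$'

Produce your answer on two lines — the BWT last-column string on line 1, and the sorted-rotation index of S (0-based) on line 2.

All 18 rotations (rotation i = S[i:]+S[:i]):
  rot[0] = rttrrsrsrrsstttrr$
  rot[1] = ttrrsrsrrsstttrr$r
  rot[2] = trrsrsrrsstttrr$rt
  rot[3] = rrsrsrrsstttrr$rtt
  rot[4] = rsrsrrsstttrr$rttr
  rot[5] = srsrrsstttrr$rttrr
  rot[6] = rsrrsstttrr$rttrrs
  rot[7] = srrsstttrr$rttrrsr
  rot[8] = rrsstttrr$rttrrsrs
  rot[9] = rsstttrr$rttrrsrsr
  rot[10] = sstttrr$rttrrsrsrr
  rot[11] = stttrr$rttrrsrsrrs
  rot[12] = tttrr$rttrrsrsrrss
  rot[13] = ttrr$rttrrsrsrrsst
  rot[14] = trr$rttrrsrsrrsstt
  rot[15] = rr$rttrrsrsrrssttt
  rot[16] = r$rttrrsrsrrsstttr
  rot[17] = $rttrrsrsrrsstttrr
Sorted (with $ < everything):
  sorted[0] = $rttrrsrsrrsstttrr  (last char: 'r')
  sorted[1] = r$rttrrsrsrrsstttr  (last char: 'r')
  sorted[2] = rr$rttrrsrsrrssttt  (last char: 't')
  sorted[3] = rrsrsrrsstttrr$rtt  (last char: 't')
  sorted[4] = rrsstttrr$rttrrsrs  (last char: 's')
  sorted[5] = rsrrsstttrr$rttrrs  (last char: 's')
  sorted[6] = rsrsrrsstttrr$rttr  (last char: 'r')
  sorted[7] = rsstttrr$rttrrsrsr  (last char: 'r')
  sorted[8] = rttrrsrsrrsstttrr$  (last char: '$')
  sorted[9] = srrsstttrr$rttrrsr  (last char: 'r')
  sorted[10] = srsrrsstttrr$rttrr  (last char: 'r')
  sorted[11] = sstttrr$rttrrsrsrr  (last char: 'r')
  sorted[12] = stttrr$rttrrsrsrrs  (last char: 's')
  sorted[13] = trr$rttrrsrsrrsstt  (last char: 't')
  sorted[14] = trrsrsrrsstttrr$rt  (last char: 't')
  sorted[15] = ttrr$rttrrsrsrrsst  (last char: 't')
  sorted[16] = ttrrsrsrrsstttrr$r  (last char: 'r')
  sorted[17] = tttrr$rttrrsrsrrss  (last char: 's')
Last column: rrttssrr$rrrstttrs
Original string S is at sorted index 8

Answer: rrttssrr$rrrstttrs
8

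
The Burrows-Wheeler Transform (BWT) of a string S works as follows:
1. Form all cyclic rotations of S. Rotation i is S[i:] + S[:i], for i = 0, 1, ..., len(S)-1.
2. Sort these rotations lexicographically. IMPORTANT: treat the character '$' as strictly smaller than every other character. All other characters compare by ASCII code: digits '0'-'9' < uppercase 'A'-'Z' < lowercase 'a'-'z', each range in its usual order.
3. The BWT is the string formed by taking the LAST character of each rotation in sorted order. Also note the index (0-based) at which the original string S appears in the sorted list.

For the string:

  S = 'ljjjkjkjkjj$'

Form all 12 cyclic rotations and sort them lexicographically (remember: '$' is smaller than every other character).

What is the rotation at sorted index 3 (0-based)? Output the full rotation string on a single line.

Answer: jjjkjkjkjj$l

Derivation:
All 12 rotations (rotation i = S[i:]+S[:i]):
  rot[0] = ljjjkjkjkjj$
  rot[1] = jjjkjkjkjj$l
  rot[2] = jjkjkjkjj$lj
  rot[3] = jkjkjkjj$ljj
  rot[4] = kjkjkjj$ljjj
  rot[5] = jkjkjj$ljjjk
  rot[6] = kjkjj$ljjjkj
  rot[7] = jkjj$ljjjkjk
  rot[8] = kjj$ljjjkjkj
  rot[9] = jj$ljjjkjkjk
  rot[10] = j$ljjjkjkjkj
  rot[11] = $ljjjkjkjkjj
Sorted (with $ < everything):
  sorted[0] = $ljjjkjkjkjj
  sorted[1] = j$ljjjkjkjkj
  sorted[2] = jj$ljjjkjkjk
  sorted[3] = jjjkjkjkjj$l
  sorted[4] = jjkjkjkjj$lj
  sorted[5] = jkjj$ljjjkjk
  sorted[6] = jkjkjj$ljjjk
  sorted[7] = jkjkjkjj$ljj
  sorted[8] = kjj$ljjjkjkj
  sorted[9] = kjkjj$ljjjkj
  sorted[10] = kjkjkjj$ljjj
  sorted[11] = ljjjkjkjkjj$
sorted[3] = jjjkjkjkjj$l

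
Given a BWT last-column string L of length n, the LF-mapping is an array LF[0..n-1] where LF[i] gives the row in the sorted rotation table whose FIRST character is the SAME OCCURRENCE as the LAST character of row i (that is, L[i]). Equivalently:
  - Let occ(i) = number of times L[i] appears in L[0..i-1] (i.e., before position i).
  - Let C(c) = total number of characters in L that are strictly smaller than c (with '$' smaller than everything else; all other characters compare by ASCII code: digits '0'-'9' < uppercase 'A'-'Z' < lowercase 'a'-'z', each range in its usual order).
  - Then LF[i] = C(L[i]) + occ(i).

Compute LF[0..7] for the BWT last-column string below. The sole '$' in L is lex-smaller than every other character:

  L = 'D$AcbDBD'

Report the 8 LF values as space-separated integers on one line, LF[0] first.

Char counts: '$':1, 'A':1, 'B':1, 'D':3, 'b':1, 'c':1
C (first-col start): C('$')=0, C('A')=1, C('B')=2, C('D')=3, C('b')=6, C('c')=7
L[0]='D': occ=0, LF[0]=C('D')+0=3+0=3
L[1]='$': occ=0, LF[1]=C('$')+0=0+0=0
L[2]='A': occ=0, LF[2]=C('A')+0=1+0=1
L[3]='c': occ=0, LF[3]=C('c')+0=7+0=7
L[4]='b': occ=0, LF[4]=C('b')+0=6+0=6
L[5]='D': occ=1, LF[5]=C('D')+1=3+1=4
L[6]='B': occ=0, LF[6]=C('B')+0=2+0=2
L[7]='D': occ=2, LF[7]=C('D')+2=3+2=5

Answer: 3 0 1 7 6 4 2 5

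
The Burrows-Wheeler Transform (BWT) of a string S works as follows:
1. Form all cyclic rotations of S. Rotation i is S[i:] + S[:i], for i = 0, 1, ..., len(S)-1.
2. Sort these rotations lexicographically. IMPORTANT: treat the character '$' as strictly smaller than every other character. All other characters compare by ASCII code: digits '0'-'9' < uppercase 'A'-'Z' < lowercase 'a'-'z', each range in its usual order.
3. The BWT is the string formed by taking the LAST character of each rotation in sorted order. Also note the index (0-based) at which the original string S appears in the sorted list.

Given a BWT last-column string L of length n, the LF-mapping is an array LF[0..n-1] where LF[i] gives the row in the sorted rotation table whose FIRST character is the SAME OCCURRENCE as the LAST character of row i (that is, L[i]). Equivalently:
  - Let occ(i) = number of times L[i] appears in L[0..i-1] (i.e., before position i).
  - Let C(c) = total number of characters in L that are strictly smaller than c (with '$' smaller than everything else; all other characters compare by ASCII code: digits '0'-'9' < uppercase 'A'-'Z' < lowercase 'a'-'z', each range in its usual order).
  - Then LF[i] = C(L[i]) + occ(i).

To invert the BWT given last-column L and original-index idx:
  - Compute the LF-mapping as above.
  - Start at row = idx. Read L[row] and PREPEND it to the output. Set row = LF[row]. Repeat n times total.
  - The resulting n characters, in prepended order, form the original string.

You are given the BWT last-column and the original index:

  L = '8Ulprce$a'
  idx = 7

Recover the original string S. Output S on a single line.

Answer: parcelU8$

Derivation:
LF mapping: 1 2 6 7 8 4 5 0 3
Walk LF starting at row 7, prepending L[row]:
  step 1: row=7, L[7]='$', prepend. Next row=LF[7]=0
  step 2: row=0, L[0]='8', prepend. Next row=LF[0]=1
  step 3: row=1, L[1]='U', prepend. Next row=LF[1]=2
  step 4: row=2, L[2]='l', prepend. Next row=LF[2]=6
  step 5: row=6, L[6]='e', prepend. Next row=LF[6]=5
  step 6: row=5, L[5]='c', prepend. Next row=LF[5]=4
  step 7: row=4, L[4]='r', prepend. Next row=LF[4]=8
  step 8: row=8, L[8]='a', prepend. Next row=LF[8]=3
  step 9: row=3, L[3]='p', prepend. Next row=LF[3]=7
Reversed output: parcelU8$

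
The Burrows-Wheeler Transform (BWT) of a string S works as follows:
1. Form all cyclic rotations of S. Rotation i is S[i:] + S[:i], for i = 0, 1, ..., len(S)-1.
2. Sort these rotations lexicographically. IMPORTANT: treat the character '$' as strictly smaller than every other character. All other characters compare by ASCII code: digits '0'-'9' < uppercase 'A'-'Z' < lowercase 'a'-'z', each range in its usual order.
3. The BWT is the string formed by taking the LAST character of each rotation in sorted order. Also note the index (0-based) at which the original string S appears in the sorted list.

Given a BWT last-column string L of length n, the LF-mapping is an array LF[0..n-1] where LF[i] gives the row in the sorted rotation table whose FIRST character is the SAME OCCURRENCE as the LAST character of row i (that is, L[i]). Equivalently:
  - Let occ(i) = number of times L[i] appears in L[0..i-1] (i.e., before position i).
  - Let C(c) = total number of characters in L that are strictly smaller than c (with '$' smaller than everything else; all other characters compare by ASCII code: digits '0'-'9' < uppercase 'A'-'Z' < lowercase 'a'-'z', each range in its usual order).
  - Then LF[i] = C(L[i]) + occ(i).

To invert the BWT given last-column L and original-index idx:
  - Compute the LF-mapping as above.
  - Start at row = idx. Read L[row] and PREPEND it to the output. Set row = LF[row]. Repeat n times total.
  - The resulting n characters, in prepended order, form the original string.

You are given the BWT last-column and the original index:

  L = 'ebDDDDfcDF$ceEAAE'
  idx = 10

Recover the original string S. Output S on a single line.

Answer: FEfDDDDAecDEcbAe$

Derivation:
LF mapping: 14 11 3 4 5 6 16 12 7 10 0 13 15 8 1 2 9
Walk LF starting at row 10, prepending L[row]:
  step 1: row=10, L[10]='$', prepend. Next row=LF[10]=0
  step 2: row=0, L[0]='e', prepend. Next row=LF[0]=14
  step 3: row=14, L[14]='A', prepend. Next row=LF[14]=1
  step 4: row=1, L[1]='b', prepend. Next row=LF[1]=11
  step 5: row=11, L[11]='c', prepend. Next row=LF[11]=13
  step 6: row=13, L[13]='E', prepend. Next row=LF[13]=8
  step 7: row=8, L[8]='D', prepend. Next row=LF[8]=7
  step 8: row=7, L[7]='c', prepend. Next row=LF[7]=12
  step 9: row=12, L[12]='e', prepend. Next row=LF[12]=15
  step 10: row=15, L[15]='A', prepend. Next row=LF[15]=2
  step 11: row=2, L[2]='D', prepend. Next row=LF[2]=3
  step 12: row=3, L[3]='D', prepend. Next row=LF[3]=4
  step 13: row=4, L[4]='D', prepend. Next row=LF[4]=5
  step 14: row=5, L[5]='D', prepend. Next row=LF[5]=6
  step 15: row=6, L[6]='f', prepend. Next row=LF[6]=16
  step 16: row=16, L[16]='E', prepend. Next row=LF[16]=9
  step 17: row=9, L[9]='F', prepend. Next row=LF[9]=10
Reversed output: FEfDDDDAecDEcbAe$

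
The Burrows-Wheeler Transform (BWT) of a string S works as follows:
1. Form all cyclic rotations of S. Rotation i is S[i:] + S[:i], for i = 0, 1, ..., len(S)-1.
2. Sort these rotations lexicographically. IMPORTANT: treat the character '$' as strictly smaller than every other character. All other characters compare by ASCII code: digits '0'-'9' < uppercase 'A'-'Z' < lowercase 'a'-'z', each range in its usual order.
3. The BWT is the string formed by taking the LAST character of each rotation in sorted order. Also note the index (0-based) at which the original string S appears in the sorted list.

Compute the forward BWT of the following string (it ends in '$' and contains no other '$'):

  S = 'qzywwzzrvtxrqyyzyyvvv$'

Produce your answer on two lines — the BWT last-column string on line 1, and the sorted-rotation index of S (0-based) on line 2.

All 22 rotations (rotation i = S[i:]+S[:i]):
  rot[0] = qzywwzzrvtxrqyyzyyvvv$
  rot[1] = zywwzzrvtxrqyyzyyvvv$q
  rot[2] = ywwzzrvtxrqyyzyyvvv$qz
  rot[3] = wwzzrvtxrqyyzyyvvv$qzy
  rot[4] = wzzrvtxrqyyzyyvvv$qzyw
  rot[5] = zzrvtxrqyyzyyvvv$qzyww
  rot[6] = zrvtxrqyyzyyvvv$qzywwz
  rot[7] = rvtxrqyyzyyvvv$qzywwzz
  rot[8] = vtxrqyyzyyvvv$qzywwzzr
  rot[9] = txrqyyzyyvvv$qzywwzzrv
  rot[10] = xrqyyzyyvvv$qzywwzzrvt
  rot[11] = rqyyzyyvvv$qzywwzzrvtx
  rot[12] = qyyzyyvvv$qzywwzzrvtxr
  rot[13] = yyzyyvvv$qzywwzzrvtxrq
  rot[14] = yzyyvvv$qzywwzzrvtxrqy
  rot[15] = zyyvvv$qzywwzzrvtxrqyy
  rot[16] = yyvvv$qzywwzzrvtxrqyyz
  rot[17] = yvvv$qzywwzzrvtxrqyyzy
  rot[18] = vvv$qzywwzzrvtxrqyyzyy
  rot[19] = vv$qzywwzzrvtxrqyyzyyv
  rot[20] = v$qzywwzzrvtxrqyyzyyvv
  rot[21] = $qzywwzzrvtxrqyyzyyvvv
Sorted (with $ < everything):
  sorted[0] = $qzywwzzrvtxrqyyzyyvvv  (last char: 'v')
  sorted[1] = qyyzyyvvv$qzywwzzrvtxr  (last char: 'r')
  sorted[2] = qzywwzzrvtxrqyyzyyvvv$  (last char: '$')
  sorted[3] = rqyyzyyvvv$qzywwzzrvtx  (last char: 'x')
  sorted[4] = rvtxrqyyzyyvvv$qzywwzz  (last char: 'z')
  sorted[5] = txrqyyzyyvvv$qzywwzzrv  (last char: 'v')
  sorted[6] = v$qzywwzzrvtxrqyyzyyvv  (last char: 'v')
  sorted[7] = vtxrqyyzyyvvv$qzywwzzr  (last char: 'r')
  sorted[8] = vv$qzywwzzrvtxrqyyzyyv  (last char: 'v')
  sorted[9] = vvv$qzywwzzrvtxrqyyzyy  (last char: 'y')
  sorted[10] = wwzzrvtxrqyyzyyvvv$qzy  (last char: 'y')
  sorted[11] = wzzrvtxrqyyzyyvvv$qzyw  (last char: 'w')
  sorted[12] = xrqyyzyyvvv$qzywwzzrvt  (last char: 't')
  sorted[13] = yvvv$qzywwzzrvtxrqyyzy  (last char: 'y')
  sorted[14] = ywwzzrvtxrqyyzyyvvv$qz  (last char: 'z')
  sorted[15] = yyvvv$qzywwzzrvtxrqyyz  (last char: 'z')
  sorted[16] = yyzyyvvv$qzywwzzrvtxrq  (last char: 'q')
  sorted[17] = yzyyvvv$qzywwzzrvtxrqy  (last char: 'y')
  sorted[18] = zrvtxrqyyzyyvvv$qzywwz  (last char: 'z')
  sorted[19] = zywwzzrvtxrqyyzyyvvv$q  (last char: 'q')
  sorted[20] = zyyvvv$qzywwzzrvtxrqyy  (last char: 'y')
  sorted[21] = zzrvtxrqyyzyyvvv$qzyww  (last char: 'w')
Last column: vr$xzvvrvyywtyzzqyzqyw
Original string S is at sorted index 2

Answer: vr$xzvvrvyywtyzzqyzqyw
2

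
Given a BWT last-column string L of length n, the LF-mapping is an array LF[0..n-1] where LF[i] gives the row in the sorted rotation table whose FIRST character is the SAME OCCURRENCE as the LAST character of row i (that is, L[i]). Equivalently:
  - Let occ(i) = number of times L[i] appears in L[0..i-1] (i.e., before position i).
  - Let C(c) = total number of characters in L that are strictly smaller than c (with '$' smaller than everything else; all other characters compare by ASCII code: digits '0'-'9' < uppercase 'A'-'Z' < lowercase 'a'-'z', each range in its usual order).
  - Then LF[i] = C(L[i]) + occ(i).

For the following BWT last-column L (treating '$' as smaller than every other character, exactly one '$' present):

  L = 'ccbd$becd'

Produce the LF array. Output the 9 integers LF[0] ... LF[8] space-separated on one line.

Answer: 3 4 1 6 0 2 8 5 7

Derivation:
Char counts: '$':1, 'b':2, 'c':3, 'd':2, 'e':1
C (first-col start): C('$')=0, C('b')=1, C('c')=3, C('d')=6, C('e')=8
L[0]='c': occ=0, LF[0]=C('c')+0=3+0=3
L[1]='c': occ=1, LF[1]=C('c')+1=3+1=4
L[2]='b': occ=0, LF[2]=C('b')+0=1+0=1
L[3]='d': occ=0, LF[3]=C('d')+0=6+0=6
L[4]='$': occ=0, LF[4]=C('$')+0=0+0=0
L[5]='b': occ=1, LF[5]=C('b')+1=1+1=2
L[6]='e': occ=0, LF[6]=C('e')+0=8+0=8
L[7]='c': occ=2, LF[7]=C('c')+2=3+2=5
L[8]='d': occ=1, LF[8]=C('d')+1=6+1=7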